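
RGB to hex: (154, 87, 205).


R = 154 → 9A (hex)
G = 87 → 57 (hex)
B = 205 → CD (hex)
Hex = #9A57CD


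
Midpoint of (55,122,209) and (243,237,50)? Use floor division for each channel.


Midpoint: each channel = ⌊(C₁+C₂)/2⌋
R: ⌊(55+243)/2⌋ = 149
G: ⌊(122+237)/2⌋ = 179
B: ⌊(209+50)/2⌋ = 129
= RGB(149, 179, 129)


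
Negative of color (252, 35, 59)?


Invert: (255-R, 255-G, 255-B)
R: 255-252 = 3
G: 255-35 = 220
B: 255-59 = 196
= RGB(3, 220, 196)


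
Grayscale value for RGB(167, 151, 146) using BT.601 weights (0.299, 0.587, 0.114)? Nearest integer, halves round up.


Gray = 0.299×R + 0.587×G + 0.114×B
Gray = 0.299×167 + 0.587×151 + 0.114×146
Gray = 49.933 + 88.637 + 16.644
Gray = 155.214 → round half up → 155
Gray = 155


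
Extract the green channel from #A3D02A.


Color: #A3D02A
R = A3 = 163
G = D0 = 208
B = 2A = 42
Green = 208


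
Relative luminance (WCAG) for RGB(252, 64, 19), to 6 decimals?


Linearize each channel (sRGB transfer function): c = v/255; c_lin = c/12.92 if c ≤ 0.04045, else ((c+0.055)/1.055)^2.4
  R: 252/255 ≈ 0.988235 > 0.04045 → ((0.988235+0.055)/1.055)^2.4 ≈ 0.973445
  G: 64/255 ≈ 0.250980 > 0.04045 → ((0.250980+0.055)/1.055)^2.4 ≈ 0.051269
  B: 19/255 ≈ 0.074510 > 0.04045 → ((0.074510+0.055)/1.055)^2.4 ≈ 0.006512
R_lin = 0.973445, G_lin = 0.051269, B_lin = 0.006512
L = 0.2126×R + 0.7152×G + 0.0722×B
L = 0.2126×0.973445 + 0.7152×0.051269 + 0.0722×0.006512
L ≈ 0.244093


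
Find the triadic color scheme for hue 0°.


Triadic: equally spaced at 120° intervals
H1 = 0°
H2 = (0 + 120) mod 360 = 120°
H3 = (0 + 240) mod 360 = 240°
Triadic = 0°, 120°, 240°


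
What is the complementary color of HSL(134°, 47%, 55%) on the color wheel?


Complement = opposite side of color wheel = hue + 180°
H' = (134 + 180) mod 360 = 314°
S and L unchanged.
= HSL(314°, 47%, 55%)


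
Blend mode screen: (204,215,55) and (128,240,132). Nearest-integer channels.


Screen: C = 255 - (255-A)×(255-B)/255, rounded to nearest integer
R: 255 - (255-204)×(255-128)/255 = 255 - 6477/255 ≈ 255 - 25.400 = 229.600 → 230
G: 255 - (255-215)×(255-240)/255 = 255 - 600/255 ≈ 255 - 2.353 = 252.647 → 253
B: 255 - (255-55)×(255-132)/255 = 255 - 24600/255 ≈ 255 - 96.471 = 158.529 → 159
= RGB(230, 253, 159)


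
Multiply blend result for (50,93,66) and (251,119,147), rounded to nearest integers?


Multiply: C = A×B/255, rounded to nearest integer
R: 50×251/255 = 12550/255 ≈ 49.216 → 49
G: 93×119/255 = 11067/255 ≈ 43.400 → 43
B: 66×147/255 = 9702/255 ≈ 38.047 → 38
= RGB(49, 43, 38)


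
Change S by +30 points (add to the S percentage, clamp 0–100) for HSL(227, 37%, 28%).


Original S = 37%
Adjustment = +30 percentage points
New S = 37 + (30) = 67
Clamp to [0, 100] → 67
= HSL(227°, 67%, 28%)


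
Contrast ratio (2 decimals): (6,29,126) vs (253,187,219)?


Linearize each sRGB channel c=v/255: c/12.92 if c ≤ 0.04045 else ((c+0.055)/1.055)^2.4
L = 0.2126×R_lin + 0.7152×G_lin + 0.0722×B_lin
Color 1 (6,29,126):
  R=6: 6/255≈0.0235 ≤ 0.04045 → 0.0235/12.92 ≈ 0.00182
  G=29: 29/255≈0.1137 > 0.04045 → ((0.1137+0.055)/1.055)^2.4 ≈ 0.01229
  B=126: 126/255≈0.4941 > 0.04045 → ((0.4941+0.055)/1.055)^2.4 ≈ 0.20864
  L1 = 0.2126×0.00182 + 0.7152×0.01229 + 0.0722×0.20864 ≈ 0.02424
Color 2 (253,187,219):
  R=253: 253/255≈0.9922 > 0.04045 → ((0.9922+0.055)/1.055)^2.4 ≈ 0.98225
  G=187: 187/255≈0.7333 > 0.04045 → ((0.7333+0.055)/1.055)^2.4 ≈ 0.49693
  B=219: 219/255≈0.8588 > 0.04045 → ((0.8588+0.055)/1.055)^2.4 ≈ 0.70838
  L2 = 0.2126×0.98225 + 0.7152×0.49693 + 0.0722×0.70838 ≈ 0.61538
Lighter = 0.61538, Darker = 0.02424
Ratio = (L_lighter + 0.05) / (L_darker + 0.05)
Ratio = (0.61538 + 0.05) / (0.02424 + 0.05) = 0.66538 / 0.07424 ≈ 8.9628
Ratio ≈ 8.96:1


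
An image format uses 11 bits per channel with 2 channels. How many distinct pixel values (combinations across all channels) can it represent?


Total bits = 11 bits/channel × 2 channels = 22 bits
Distinct pixel values = 2^22
= 4,194,304 pixel values


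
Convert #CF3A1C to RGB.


CF → 207 (R)
3A → 58 (G)
1C → 28 (B)
= RGB(207, 58, 28)


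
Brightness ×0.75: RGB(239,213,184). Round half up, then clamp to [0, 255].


Multiply each channel by 0.75, round half up, clamp to [0, 255]
R: 239×0.75 = 179.25 → round → 179
G: 213×0.75 = 159.75 → round → 160
B: 184×0.75 = 138
= RGB(179, 160, 138)


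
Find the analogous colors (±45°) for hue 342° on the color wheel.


Base hue: 342°
Left analog: (342 - 45) mod 360 = 297°
Right analog: (342 + 45) mod 360 = 27°
Analogous hues = 297° and 27°


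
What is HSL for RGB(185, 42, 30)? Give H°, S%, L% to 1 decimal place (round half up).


Normalize: R'=185/255≈0.7255, G'=42/255≈0.1647, B'=30/255≈0.1176
Max=185/255, Min=30/255, Δ=Max-Min=155/255
L = (Max+Min)/2 = (185+30)/510 = 215/510 = 0.42156… → L = 42.2%
L ≤ 0.5 → S = Δ/(Max+Min) = 155/(185+30) = 155/215 = 0.72093… → S = 72.1%
(the 1/255 factors cancel in S and H, so raw channel differences can be used)
Max is R' → H = 60 × (((G-B)/Δ) mod 6) = 60 × (((42-30)/155) mod 6)
  12/155 = 0.0774…
  H = 60 × 0.0774… = 4.645…° → H = 4.6°
= HSL(4.6°, 72.1%, 42.2%)


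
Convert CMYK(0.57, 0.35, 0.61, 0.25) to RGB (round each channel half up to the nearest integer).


R = 255 × (1-C) × (1-K) = 255 × 0.43 × 0.75 = 82.2375 → 82
G = 255 × (1-M) × (1-K) = 255 × 0.65 × 0.75 = 124.3125 → 124
B = 255 × (1-Y) × (1-K) = 255 × 0.39 × 0.75 = 74.5875 → 75
= RGB(82, 124, 75)


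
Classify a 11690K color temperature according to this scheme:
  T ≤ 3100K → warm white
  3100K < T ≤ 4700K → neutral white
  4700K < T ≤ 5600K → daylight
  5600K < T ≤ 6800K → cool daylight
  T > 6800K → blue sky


Temperature: 11690K
11690K > 6800K → blue sky
Classification: blue sky


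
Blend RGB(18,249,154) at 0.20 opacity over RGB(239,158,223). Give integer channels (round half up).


C = α×F + (1-α)×B, with 1-α = 0.80
R: 0.20×18 + 0.80×239 = 3.60 + 191.20 = 194.80 → 195
G: 0.20×249 + 0.80×158 = 49.80 + 126.40 = 176.20 → 176
B: 0.20×154 + 0.80×223 = 30.80 + 178.40 = 209.20 → 209
= RGB(195, 176, 209)


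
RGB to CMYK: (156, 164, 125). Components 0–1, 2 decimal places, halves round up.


R'=156/255≈0.6118, G'=164/255≈0.6431, B'=125/255≈0.4902
K = 1 - max(R',G',B') = 1 - 164/255 = 91/255 = 0.35686… → 0.36
(1-R'-K)/(1-K) simplifies to (max-R)/max with max = 164:
C = (164-156)/164 = 8/164 = 0.04878… → 0.05
M = (164-164)/164 = 0/164 = 0 → 0.00
Y = (164-125)/164 = 39/164 = 0.23780… → 0.24
= CMYK(0.05, 0.00, 0.24, 0.36)


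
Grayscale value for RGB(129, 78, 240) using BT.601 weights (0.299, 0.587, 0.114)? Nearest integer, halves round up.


Gray = 0.299×R + 0.587×G + 0.114×B
Gray = 0.299×129 + 0.587×78 + 0.114×240
Gray = 38.571 + 45.786 + 27.360
Gray = 111.717 → round half up → 112
Gray = 112


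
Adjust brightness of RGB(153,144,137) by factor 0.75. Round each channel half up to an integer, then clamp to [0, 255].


Multiply each channel by 0.75, round half up, clamp to [0, 255]
R: 153×0.75 = 114.75 → round → 115
G: 144×0.75 = 108
B: 137×0.75 = 102.75 → round → 103
= RGB(115, 108, 103)


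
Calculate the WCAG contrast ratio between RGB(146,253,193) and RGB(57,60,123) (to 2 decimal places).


Linearize each sRGB channel c=v/255: c/12.92 if c ≤ 0.04045 else ((c+0.055)/1.055)^2.4
L = 0.2126×R_lin + 0.7152×G_lin + 0.0722×B_lin
Color 1 (146,253,193):
  R=146: 146/255≈0.5725 > 0.04045 → ((0.5725+0.055)/1.055)^2.4 ≈ 0.28744
  G=253: 253/255≈0.9922 > 0.04045 → ((0.9922+0.055)/1.055)^2.4 ≈ 0.98225
  B=193: 193/255≈0.7569 > 0.04045 → ((0.7569+0.055)/1.055)^2.4 ≈ 0.53328
  L1 = 0.2126×0.28744 + 0.7152×0.98225 + 0.0722×0.53328 ≈ 0.80212
Color 2 (57,60,123):
  R=57: 57/255≈0.2235 > 0.04045 → ((0.2235+0.055)/1.055)^2.4 ≈ 0.04092
  G=60: 60/255≈0.2353 > 0.04045 → ((0.2353+0.055)/1.055)^2.4 ≈ 0.04519
  B=123: 123/255≈0.4824 > 0.04045 → ((0.4824+0.055)/1.055)^2.4 ≈ 0.19807
  L2 = 0.2126×0.04092 + 0.7152×0.04519 + 0.0722×0.19807 ≈ 0.05532
Lighter = 0.80212, Darker = 0.05532
Ratio = (L_lighter + 0.05) / (L_darker + 0.05)
Ratio = (0.80212 + 0.05) / (0.05532 + 0.05) = 0.85212 / 0.10532 ≈ 8.0910
Ratio ≈ 8.09:1


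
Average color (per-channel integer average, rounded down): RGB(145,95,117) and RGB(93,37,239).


Midpoint: each channel = ⌊(C₁+C₂)/2⌋
R: ⌊(145+93)/2⌋ = 119
G: ⌊(95+37)/2⌋ = 66
B: ⌊(117+239)/2⌋ = 178
= RGB(119, 66, 178)


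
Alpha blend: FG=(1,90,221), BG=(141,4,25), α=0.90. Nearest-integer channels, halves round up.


C = α×F + (1-α)×B, with 1-α = 0.10
R: 0.90×1 + 0.10×141 = 0.90 + 14.10 = 15.00 → 15
G: 0.90×90 + 0.10×4 = 81.00 + 0.40 = 81.40 → 81
B: 0.90×221 + 0.10×25 = 198.90 + 2.50 = 201.40 → 201
= RGB(15, 81, 201)


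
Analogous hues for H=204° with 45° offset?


Base hue: 204°
Left analog: (204 - 45) mod 360 = 159°
Right analog: (204 + 45) mod 360 = 249°
Analogous hues = 159° and 249°


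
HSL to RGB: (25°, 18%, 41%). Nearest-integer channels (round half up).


H=25°, S=0.18, L=0.41
C = (1-|2L-1|)×S = (1-|-0.18|)×0.18 = 0.1476
H' = H/60 = 25/60 ≈ 0.4167; X = C×(1-|H' mod 2 - 1|) = 0.0615
m = L - C/2 = 0.41 - 0.0738 = 0.3362
Sector ⌊H'⌋ = 0 → (R',G',B') = (0.1476, 0.0615, 0.0)
RGB = ((R'+m)×255, (G'+m)×255, (B'+m)×255) = (123.369, 101.4135, 85.731)
Round half up → RGB(123, 101, 86)


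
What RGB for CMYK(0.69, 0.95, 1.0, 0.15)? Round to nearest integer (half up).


R = 255 × (1-C) × (1-K) = 255 × 0.31 × 0.85 = 67.1925 → 67
G = 255 × (1-M) × (1-K) = 255 × 0.05 × 0.85 = 10.8375 → 11
B = 255 × (1-Y) × (1-K) = 255 × 0.00 × 0.85 = 0
= RGB(67, 11, 0)


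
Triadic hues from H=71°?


Triadic: equally spaced at 120° intervals
H1 = 71°
H2 = (71 + 120) mod 360 = 191°
H3 = (71 + 240) mod 360 = 311°
Triadic = 71°, 191°, 311°


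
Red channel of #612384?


Color: #612384
R = 61 = 97
G = 23 = 35
B = 84 = 132
Red = 97


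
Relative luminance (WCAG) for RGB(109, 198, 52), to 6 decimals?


Linearize each channel (sRGB transfer function): c = v/255; c_lin = c/12.92 if c ≤ 0.04045, else ((c+0.055)/1.055)^2.4
  R: 109/255 ≈ 0.427451 > 0.04045 → ((0.427451+0.055)/1.055)^2.4 ≈ 0.152926
  G: 198/255 ≈ 0.776471 > 0.04045 → ((0.776471+0.055)/1.055)^2.4 ≈ 0.564712
  B: 52/255 ≈ 0.203922 > 0.04045 → ((0.203922+0.055)/1.055)^2.4 ≈ 0.034340
R_lin = 0.152926, G_lin = 0.564712, B_lin = 0.034340
L = 0.2126×R + 0.7152×G + 0.0722×B
L = 0.2126×0.152926 + 0.7152×0.564712 + 0.0722×0.034340
L ≈ 0.438873


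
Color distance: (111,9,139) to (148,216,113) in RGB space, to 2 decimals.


d = √[(R₁-R₂)² + (G₁-G₂)² + (B₁-B₂)²]
d = √[(111-148)² + (9-216)² + (139-113)²]
d = √[1369 + 42849 + 676]
d = √44894
d ≈ 211.88


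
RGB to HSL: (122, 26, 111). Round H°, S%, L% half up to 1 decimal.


Normalize: R'=122/255≈0.4784, G'=26/255≈0.1020, B'=111/255≈0.4353
Max=122/255, Min=26/255, Δ=Max-Min=96/255
L = (Max+Min)/2 = (122+26)/510 = 148/510 = 0.29019… → L = 29.0%
L ≤ 0.5 → S = Δ/(Max+Min) = 96/(122+26) = 96/148 = 0.64864… → S = 64.9%
(the 1/255 factors cancel in S and H, so raw channel differences can be used)
Max is R' → H = 60 × (((G-B)/Δ) mod 6) = 60 × (((26-111)/96) mod 6)
  (-85)/96 = -0.8854…; negative, so add 6 → 5.1145…
  H = 60 × 5.1145… = 306.875° → H = 306.9°
= HSL(306.9°, 64.9%, 29.0%)


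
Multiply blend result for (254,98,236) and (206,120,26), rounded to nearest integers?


Multiply: C = A×B/255, rounded to nearest integer
R: 254×206/255 = 52324/255 ≈ 205.192 → 205
G: 98×120/255 = 11760/255 ≈ 46.118 → 46
B: 236×26/255 = 6136/255 ≈ 24.063 → 24
= RGB(205, 46, 24)


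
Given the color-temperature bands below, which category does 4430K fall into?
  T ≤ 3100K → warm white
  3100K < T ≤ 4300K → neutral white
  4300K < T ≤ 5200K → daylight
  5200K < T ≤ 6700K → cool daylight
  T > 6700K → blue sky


Temperature: 4430K
4300K < 4430K ≤ 5200K → daylight
Classification: daylight


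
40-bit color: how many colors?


Colors = 2^bits = 2^40
= 1,099,511,627,776 colors


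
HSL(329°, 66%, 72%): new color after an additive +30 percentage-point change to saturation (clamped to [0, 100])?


Original S = 66%
Adjustment = +30 percentage points
New S = 66 + (30) = 96
Clamp to [0, 100] → 96
= HSL(329°, 96%, 72%)


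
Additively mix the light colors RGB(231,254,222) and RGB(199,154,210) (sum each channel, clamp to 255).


Additive: each channel = min(255, C₁+C₂)
R: 231+199 = 430 → 255
G: 254+154 = 408 → 255
B: 222+210 = 432 → 255
= RGB(255, 255, 255)


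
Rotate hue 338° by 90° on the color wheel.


New hue = (H + rotation) mod 360
New hue = (338 + 90) mod 360
= 428 mod 360
= 68°


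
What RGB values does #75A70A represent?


75 → 117 (R)
A7 → 167 (G)
0A → 10 (B)
= RGB(117, 167, 10)


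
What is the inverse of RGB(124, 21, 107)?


Invert: (255-R, 255-G, 255-B)
R: 255-124 = 131
G: 255-21 = 234
B: 255-107 = 148
= RGB(131, 234, 148)


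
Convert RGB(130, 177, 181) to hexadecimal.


R = 130 → 82 (hex)
G = 177 → B1 (hex)
B = 181 → B5 (hex)
Hex = #82B1B5


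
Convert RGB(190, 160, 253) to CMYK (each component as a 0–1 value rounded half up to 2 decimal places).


R'=190/255≈0.7451, G'=160/255≈0.6275, B'=253/255≈0.9922
K = 1 - max(R',G',B') = 1 - 253/255 = 2/255 = 0.00784… → 0.01
(1-R'-K)/(1-K) simplifies to (max-R)/max with max = 253:
C = (253-190)/253 = 63/253 = 0.24901… → 0.25
M = (253-160)/253 = 93/253 = 0.36758… → 0.37
Y = (253-253)/253 = 0/253 = 0 → 0.00
= CMYK(0.25, 0.37, 0.00, 0.01)


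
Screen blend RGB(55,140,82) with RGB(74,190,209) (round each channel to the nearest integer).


Screen: C = 255 - (255-A)×(255-B)/255, rounded to nearest integer
R: 255 - (255-55)×(255-74)/255 = 255 - 36200/255 ≈ 255 - 141.961 = 113.039 → 113
G: 255 - (255-140)×(255-190)/255 = 255 - 7475/255 ≈ 255 - 29.314 = 225.686 → 226
B: 255 - (255-82)×(255-209)/255 = 255 - 7958/255 ≈ 255 - 31.208 = 223.792 → 224
= RGB(113, 226, 224)


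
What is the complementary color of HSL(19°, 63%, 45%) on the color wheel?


Complement = opposite side of color wheel = hue + 180°
H' = (19 + 180) mod 360 = 199°
S and L unchanged.
= HSL(199°, 63%, 45%)


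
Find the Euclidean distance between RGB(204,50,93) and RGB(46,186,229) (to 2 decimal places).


d = √[(R₁-R₂)² + (G₁-G₂)² + (B₁-B₂)²]
d = √[(204-46)² + (50-186)² + (93-229)²]
d = √[24964 + 18496 + 18496]
d = √61956
d ≈ 248.91


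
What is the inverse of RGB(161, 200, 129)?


Invert: (255-R, 255-G, 255-B)
R: 255-161 = 94
G: 255-200 = 55
B: 255-129 = 126
= RGB(94, 55, 126)


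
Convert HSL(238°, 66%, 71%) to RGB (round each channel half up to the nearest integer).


H=238°, S=0.66, L=0.71
C = (1-|2L-1|)×S = (1-|0.42|)×0.66 = 0.3828
H' = H/60 = 238/60 ≈ 3.9667; X = C×(1-|H' mod 2 - 1|) = 0.01276
m = L - C/2 = 0.71 - 0.1914 = 0.5186
Sector ⌊H'⌋ = 3 → (R',G',B') = (0.0, 0.01276, 0.3828)
RGB = ((R'+m)×255, (G'+m)×255, (B'+m)×255) = (132.243, 135.4968, 229.857)
Round half up → RGB(132, 135, 230)


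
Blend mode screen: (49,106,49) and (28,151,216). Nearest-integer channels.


Screen: C = 255 - (255-A)×(255-B)/255, rounded to nearest integer
R: 255 - (255-49)×(255-28)/255 = 255 - 46762/255 ≈ 255 - 183.380 = 71.620 → 72
G: 255 - (255-106)×(255-151)/255 = 255 - 15496/255 ≈ 255 - 60.769 = 194.231 → 194
B: 255 - (255-49)×(255-216)/255 = 255 - 8034/255 ≈ 255 - 31.506 = 223.494 → 223
= RGB(72, 194, 223)


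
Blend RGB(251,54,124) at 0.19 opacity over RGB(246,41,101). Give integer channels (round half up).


C = α×F + (1-α)×B, with 1-α = 0.81
R: 0.19×251 + 0.81×246 = 47.69 + 199.26 = 246.95 → 247
G: 0.19×54 + 0.81×41 = 10.26 + 33.21 = 43.47 → 43
B: 0.19×124 + 0.81×101 = 23.56 + 81.81 = 105.37 → 105
= RGB(247, 43, 105)


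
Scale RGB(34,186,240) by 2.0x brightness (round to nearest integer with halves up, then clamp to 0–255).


Multiply each channel by 2.0, round half up, clamp to [0, 255]
R: 34×2.0 = 68
G: 186×2.0 = 372 → clamp → 255
B: 240×2.0 = 480 → clamp → 255
= RGB(68, 255, 255)


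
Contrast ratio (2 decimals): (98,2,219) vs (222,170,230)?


Linearize each sRGB channel c=v/255: c/12.92 if c ≤ 0.04045 else ((c+0.055)/1.055)^2.4
L = 0.2126×R_lin + 0.7152×G_lin + 0.0722×B_lin
Color 1 (98,2,219):
  R=98: 98/255≈0.3843 > 0.04045 → ((0.3843+0.055)/1.055)^2.4 ≈ 0.12214
  G=2: 2/255≈0.0078 ≤ 0.04045 → 0.0078/12.92 ≈ 0.00061
  B=219: 219/255≈0.8588 > 0.04045 → ((0.8588+0.055)/1.055)^2.4 ≈ 0.70838
  L1 = 0.2126×0.12214 + 0.7152×0.00061 + 0.0722×0.70838 ≈ 0.07755
Color 2 (222,170,230):
  R=222: 222/255≈0.8706 > 0.04045 → ((0.8706+0.055)/1.055)^2.4 ≈ 0.73046
  G=170: 170/255≈0.6667 > 0.04045 → ((0.6667+0.055)/1.055)^2.4 ≈ 0.40198
  B=230: 230/255≈0.9020 > 0.04045 → ((0.9020+0.055)/1.055)^2.4 ≈ 0.79130
  L2 = 0.2126×0.73046 + 0.7152×0.40198 + 0.0722×0.79130 ≈ 0.49992
Lighter = 0.49992, Darker = 0.07755
Ratio = (L_lighter + 0.05) / (L_darker + 0.05)
Ratio = (0.49992 + 0.05) / (0.07755 + 0.05) = 0.54992 / 0.12755 ≈ 4.3116
Ratio ≈ 4.31:1


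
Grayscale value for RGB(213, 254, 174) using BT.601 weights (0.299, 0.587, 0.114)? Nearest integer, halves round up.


Gray = 0.299×R + 0.587×G + 0.114×B
Gray = 0.299×213 + 0.587×254 + 0.114×174
Gray = 63.687 + 149.098 + 19.836
Gray = 232.621 → round half up → 233
Gray = 233


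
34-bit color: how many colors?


Colors = 2^bits = 2^34
= 17,179,869,184 colors


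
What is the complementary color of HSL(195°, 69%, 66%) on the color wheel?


Complement = opposite side of color wheel = hue + 180°
H' = (195 + 180) mod 360 = 15°
S and L unchanged.
= HSL(15°, 69%, 66%)


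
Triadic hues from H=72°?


Triadic: equally spaced at 120° intervals
H1 = 72°
H2 = (72 + 120) mod 360 = 192°
H3 = (72 + 240) mod 360 = 312°
Triadic = 72°, 192°, 312°


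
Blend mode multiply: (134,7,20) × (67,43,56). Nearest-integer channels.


Multiply: C = A×B/255, rounded to nearest integer
R: 134×67/255 = 8978/255 ≈ 35.208 → 35
G: 7×43/255 = 301/255 ≈ 1.180 → 1
B: 20×56/255 = 1120/255 ≈ 4.392 → 4
= RGB(35, 1, 4)


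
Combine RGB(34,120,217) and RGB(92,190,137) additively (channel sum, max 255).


Additive: each channel = min(255, C₁+C₂)
R: 34+92 = 126 → 126
G: 120+190 = 310 → 255
B: 217+137 = 354 → 255
= RGB(126, 255, 255)


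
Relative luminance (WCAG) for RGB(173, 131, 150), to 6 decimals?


Linearize each channel (sRGB transfer function): c = v/255; c_lin = c/12.92 if c ≤ 0.04045, else ((c+0.055)/1.055)^2.4
  R: 173/255 ≈ 0.678431 > 0.04045 → ((0.678431+0.055)/1.055)^2.4 ≈ 0.417885
  G: 131/255 ≈ 0.513725 > 0.04045 → ((0.513725+0.055)/1.055)^2.4 ≈ 0.226966
  B: 150/255 ≈ 0.588235 > 0.04045 → ((0.588235+0.055)/1.055)^2.4 ≈ 0.304987
R_lin = 0.417885, G_lin = 0.226966, B_lin = 0.304987
L = 0.2126×R + 0.7152×G + 0.0722×B
L = 0.2126×0.417885 + 0.7152×0.226966 + 0.0722×0.304987
L ≈ 0.273188


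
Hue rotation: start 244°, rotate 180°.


New hue = (H + rotation) mod 360
New hue = (244 + 180) mod 360
= 424 mod 360
= 64°


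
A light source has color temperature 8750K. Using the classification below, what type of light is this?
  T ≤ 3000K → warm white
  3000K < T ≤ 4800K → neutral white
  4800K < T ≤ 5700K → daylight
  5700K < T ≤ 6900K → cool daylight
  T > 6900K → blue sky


Temperature: 8750K
8750K > 6900K → blue sky
Classification: blue sky


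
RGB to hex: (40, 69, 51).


R = 40 → 28 (hex)
G = 69 → 45 (hex)
B = 51 → 33 (hex)
Hex = #284533


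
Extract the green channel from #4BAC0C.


Color: #4BAC0C
R = 4B = 75
G = AC = 172
B = 0C = 12
Green = 172


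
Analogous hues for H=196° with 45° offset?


Base hue: 196°
Left analog: (196 - 45) mod 360 = 151°
Right analog: (196 + 45) mod 360 = 241°
Analogous hues = 151° and 241°


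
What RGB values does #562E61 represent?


56 → 86 (R)
2E → 46 (G)
61 → 97 (B)
= RGB(86, 46, 97)


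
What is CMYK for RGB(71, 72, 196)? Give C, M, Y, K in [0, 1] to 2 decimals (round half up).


R'=71/255≈0.2784, G'=72/255≈0.2824, B'=196/255≈0.7686
K = 1 - max(R',G',B') = 1 - 196/255 = 59/255 = 0.23137… → 0.23
(1-R'-K)/(1-K) simplifies to (max-R)/max with max = 196:
C = (196-71)/196 = 125/196 = 0.63775… → 0.64
M = (196-72)/196 = 124/196 = 0.63265… → 0.63
Y = (196-196)/196 = 0/196 = 0 → 0.00
= CMYK(0.64, 0.63, 0.00, 0.23)


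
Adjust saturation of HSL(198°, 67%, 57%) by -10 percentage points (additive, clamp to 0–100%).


Original S = 67%
Adjustment = -10 percentage points
New S = 67 + (-10) = 57
Clamp to [0, 100] → 57
= HSL(198°, 57%, 57%)


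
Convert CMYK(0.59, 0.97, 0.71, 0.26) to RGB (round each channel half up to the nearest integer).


R = 255 × (1-C) × (1-K) = 255 × 0.41 × 0.74 = 77.367 → 77
G = 255 × (1-M) × (1-K) = 255 × 0.03 × 0.74 = 5.661 → 6
B = 255 × (1-Y) × (1-K) = 255 × 0.29 × 0.74 = 54.723 → 55
= RGB(77, 6, 55)


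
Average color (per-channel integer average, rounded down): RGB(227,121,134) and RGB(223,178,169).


Midpoint: each channel = ⌊(C₁+C₂)/2⌋
R: ⌊(227+223)/2⌋ = 225
G: ⌊(121+178)/2⌋ = 149
B: ⌊(134+169)/2⌋ = 151
= RGB(225, 149, 151)


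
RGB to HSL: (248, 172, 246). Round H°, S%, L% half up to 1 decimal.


Normalize: R'=248/255≈0.9725, G'=172/255≈0.6745, B'=246/255≈0.9647
Max=248/255, Min=172/255, Δ=Max-Min=76/255
L = (Max+Min)/2 = (248+172)/510 = 420/510 = 0.82352… → L = 82.4%
L > 0.5 → S = Δ/(2-Max-Min) = 76/(510-248-172) = 76/90 = 0.84444… → S = 84.4%
(the 1/255 factors cancel in S and H, so raw channel differences can be used)
Max is R' → H = 60 × (((G-B)/Δ) mod 6) = 60 × (((172-246)/76) mod 6)
  (-74)/76 = -0.9736…; negative, so add 6 → 5.0263…
  H = 60 × 5.0263… = 301.578…° → H = 301.6°
= HSL(301.6°, 84.4%, 82.4%)


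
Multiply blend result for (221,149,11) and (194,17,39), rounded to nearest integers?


Multiply: C = A×B/255, rounded to nearest integer
R: 221×194/255 = 42874/255 ≈ 168.133 → 168
G: 149×17/255 = 2533/255 ≈ 9.933 → 10
B: 11×39/255 = 429/255 ≈ 1.682 → 2
= RGB(168, 10, 2)


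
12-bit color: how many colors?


Colors = 2^bits = 2^12
= 4,096 colors


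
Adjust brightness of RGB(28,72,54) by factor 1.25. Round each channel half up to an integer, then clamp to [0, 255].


Multiply each channel by 1.25, round half up, clamp to [0, 255]
R: 28×1.25 = 35
G: 72×1.25 = 90
B: 54×1.25 = 67.5 → round → 68
= RGB(35, 90, 68)


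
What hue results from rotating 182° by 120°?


New hue = (H + rotation) mod 360
New hue = (182 + 120) mod 360
= 302 mod 360
= 302°


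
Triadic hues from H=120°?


Triadic: equally spaced at 120° intervals
H1 = 120°
H2 = (120 + 120) mod 360 = 240°
H3 = (120 + 240) mod 360 = 0°
Triadic = 120°, 240°, 0°


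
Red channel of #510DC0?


Color: #510DC0
R = 51 = 81
G = 0D = 13
B = C0 = 192
Red = 81


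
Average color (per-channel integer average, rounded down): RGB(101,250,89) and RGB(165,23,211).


Midpoint: each channel = ⌊(C₁+C₂)/2⌋
R: ⌊(101+165)/2⌋ = 133
G: ⌊(250+23)/2⌋ = 136
B: ⌊(89+211)/2⌋ = 150
= RGB(133, 136, 150)


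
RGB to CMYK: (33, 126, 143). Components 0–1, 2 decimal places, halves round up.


R'=33/255≈0.1294, G'=126/255≈0.4941, B'=143/255≈0.5608
K = 1 - max(R',G',B') = 1 - 143/255 = 112/255 = 0.43921… → 0.44
(1-R'-K)/(1-K) simplifies to (max-R)/max with max = 143:
C = (143-33)/143 = 110/143 = 0.76923… → 0.77
M = (143-126)/143 = 17/143 = 0.11888… → 0.12
Y = (143-143)/143 = 0/143 = 0 → 0.00
= CMYK(0.77, 0.12, 0.00, 0.44)


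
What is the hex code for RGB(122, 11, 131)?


R = 122 → 7A (hex)
G = 11 → 0B (hex)
B = 131 → 83 (hex)
Hex = #7A0B83


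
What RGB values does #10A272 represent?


10 → 16 (R)
A2 → 162 (G)
72 → 114 (B)
= RGB(16, 162, 114)


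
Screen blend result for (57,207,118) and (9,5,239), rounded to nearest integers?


Screen: C = 255 - (255-A)×(255-B)/255, rounded to nearest integer
R: 255 - (255-57)×(255-9)/255 = 255 - 48708/255 ≈ 255 - 191.012 = 63.988 → 64
G: 255 - (255-207)×(255-5)/255 = 255 - 12000/255 ≈ 255 - 47.059 = 207.941 → 208
B: 255 - (255-118)×(255-239)/255 = 255 - 2192/255 ≈ 255 - 8.596 = 246.404 → 246
= RGB(64, 208, 246)


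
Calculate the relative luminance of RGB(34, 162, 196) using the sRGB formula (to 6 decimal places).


Linearize each channel (sRGB transfer function): c = v/255; c_lin = c/12.92 if c ≤ 0.04045, else ((c+0.055)/1.055)^2.4
  R: 34/255 ≈ 0.133333 > 0.04045 → ((0.133333+0.055)/1.055)^2.4 ≈ 0.015996
  G: 162/255 ≈ 0.635294 > 0.04045 → ((0.635294+0.055)/1.055)^2.4 ≈ 0.361307
  B: 196/255 ≈ 0.768627 > 0.04045 → ((0.768627+0.055)/1.055)^2.4 ≈ 0.552011
R_lin = 0.015996, G_lin = 0.361307, B_lin = 0.552011
L = 0.2126×R + 0.7152×G + 0.0722×B
L = 0.2126×0.015996 + 0.7152×0.361307 + 0.0722×0.552011
L ≈ 0.301663


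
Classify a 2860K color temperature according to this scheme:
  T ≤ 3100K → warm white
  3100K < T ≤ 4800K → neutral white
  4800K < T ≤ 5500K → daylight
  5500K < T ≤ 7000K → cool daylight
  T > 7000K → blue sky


Temperature: 2860K
2860K ≤ 3100K → warm white
Classification: warm white


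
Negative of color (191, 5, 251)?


Invert: (255-R, 255-G, 255-B)
R: 255-191 = 64
G: 255-5 = 250
B: 255-251 = 4
= RGB(64, 250, 4)


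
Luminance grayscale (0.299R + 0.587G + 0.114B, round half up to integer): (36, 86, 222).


Gray = 0.299×R + 0.587×G + 0.114×B
Gray = 0.299×36 + 0.587×86 + 0.114×222
Gray = 10.764 + 50.482 + 25.308
Gray = 86.554 → round half up → 87
Gray = 87


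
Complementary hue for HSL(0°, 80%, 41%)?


Complement = opposite side of color wheel = hue + 180°
H' = (0 + 180) mod 360 = 180°
S and L unchanged.
= HSL(180°, 80%, 41%)


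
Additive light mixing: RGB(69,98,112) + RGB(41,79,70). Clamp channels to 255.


Additive: each channel = min(255, C₁+C₂)
R: 69+41 = 110 → 110
G: 98+79 = 177 → 177
B: 112+70 = 182 → 182
= RGB(110, 177, 182)


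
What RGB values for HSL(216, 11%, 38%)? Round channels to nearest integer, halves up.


H=216°, S=0.11, L=0.38
C = (1-|2L-1|)×S = (1-|-0.24|)×0.11 = 0.0836
H' = H/60 = 216/60 ≈ 3.6000; X = C×(1-|H' mod 2 - 1|) = 0.03344
m = L - C/2 = 0.38 - 0.0418 = 0.3382
Sector ⌊H'⌋ = 3 → (R',G',B') = (0.0, 0.03344, 0.0836)
RGB = ((R'+m)×255, (G'+m)×255, (B'+m)×255) = (86.241, 94.7682, 107.559)
Round half up → RGB(86, 95, 108)


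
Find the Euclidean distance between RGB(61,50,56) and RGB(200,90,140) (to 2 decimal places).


d = √[(R₁-R₂)² + (G₁-G₂)² + (B₁-B₂)²]
d = √[(61-200)² + (50-90)² + (56-140)²]
d = √[19321 + 1600 + 7056]
d = √27977
d ≈ 167.26


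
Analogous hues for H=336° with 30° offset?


Base hue: 336°
Left analog: (336 - 30) mod 360 = 306°
Right analog: (336 + 30) mod 360 = 6°
Analogous hues = 306° and 6°


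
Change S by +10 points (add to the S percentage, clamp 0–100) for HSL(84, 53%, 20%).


Original S = 53%
Adjustment = +10 percentage points
New S = 53 + (10) = 63
Clamp to [0, 100] → 63
= HSL(84°, 63%, 20%)


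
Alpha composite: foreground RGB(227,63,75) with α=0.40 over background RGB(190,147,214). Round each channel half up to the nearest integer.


C = α×F + (1-α)×B, with 1-α = 0.60
R: 0.40×227 + 0.60×190 = 90.80 + 114.00 = 204.80 → 205
G: 0.40×63 + 0.60×147 = 25.20 + 88.20 = 113.40 → 113
B: 0.40×75 + 0.60×214 = 30.00 + 128.40 = 158.40 → 158
= RGB(205, 113, 158)


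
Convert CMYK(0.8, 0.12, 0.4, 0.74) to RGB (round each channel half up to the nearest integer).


R = 255 × (1-C) × (1-K) = 255 × 0.20 × 0.26 = 13.26 → 13
G = 255 × (1-M) × (1-K) = 255 × 0.88 × 0.26 = 58.344 → 58
B = 255 × (1-Y) × (1-K) = 255 × 0.60 × 0.26 = 39.78 → 40
= RGB(13, 58, 40)


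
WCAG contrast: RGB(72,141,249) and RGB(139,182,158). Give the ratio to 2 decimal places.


Linearize each sRGB channel c=v/255: c/12.92 if c ≤ 0.04045 else ((c+0.055)/1.055)^2.4
L = 0.2126×R_lin + 0.7152×G_lin + 0.0722×B_lin
Color 1 (72,141,249):
  R=72: 72/255≈0.2824 > 0.04045 → ((0.2824+0.055)/1.055)^2.4 ≈ 0.06480
  G=141: 141/255≈0.5529 > 0.04045 → ((0.5529+0.055)/1.055)^2.4 ≈ 0.26636
  B=249: 249/255≈0.9765 > 0.04045 → ((0.9765+0.055)/1.055)^2.4 ≈ 0.94731
  L1 = 0.2126×0.06480 + 0.7152×0.26636 + 0.0722×0.94731 ≈ 0.27267
Color 2 (139,182,158):
  R=139: 139/255≈0.5451 > 0.04045 → ((0.5451+0.055)/1.055)^2.4 ≈ 0.25818
  G=182: 182/255≈0.7137 > 0.04045 → ((0.7137+0.055)/1.055)^2.4 ≈ 0.46778
  B=158: 158/255≈0.6196 > 0.04045 → ((0.6196+0.055)/1.055)^2.4 ≈ 0.34191
  L2 = 0.2126×0.25818 + 0.7152×0.46778 + 0.0722×0.34191 ≈ 0.41413
Lighter = 0.41413, Darker = 0.27267
Ratio = (L_lighter + 0.05) / (L_darker + 0.05)
Ratio = (0.41413 + 0.05) / (0.27267 + 0.05) = 0.46413 / 0.32267 ≈ 1.4384
Ratio ≈ 1.44:1


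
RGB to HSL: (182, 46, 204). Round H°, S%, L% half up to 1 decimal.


Normalize: R'=182/255≈0.7137, G'=46/255≈0.1804, B'=204/255≈0.8000
Max=204/255, Min=46/255, Δ=Max-Min=158/255
L = (Max+Min)/2 = (204+46)/510 = 250/510 = 0.49019… → L = 49.0%
L ≤ 0.5 → S = Δ/(Max+Min) = 158/(204+46) = 158/250 = 0.632 → S = 63.2%
(the 1/255 factors cancel in S and H, so raw channel differences can be used)
Max is B' → H = 60 × ((R-G)/Δ + 4) = 60 × ((182-46)/158 + 4)
  136/158 + 4 = 0.8607… + 4 = 4.8607…
  H = 60 × 4.8607… = 291.645…° → H = 291.6°
= HSL(291.6°, 63.2%, 49.0%)


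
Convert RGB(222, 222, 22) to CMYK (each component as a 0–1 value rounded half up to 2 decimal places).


R'=222/255≈0.8706, G'=222/255≈0.8706, B'=22/255≈0.0863
K = 1 - max(R',G',B') = 1 - 222/255 = 33/255 = 0.12941… → 0.13
(1-R'-K)/(1-K) simplifies to (max-R)/max with max = 222:
C = (222-222)/222 = 0/222 = 0 → 0.00
M = (222-222)/222 = 0/222 = 0 → 0.00
Y = (222-22)/222 = 200/222 = 0.90090… → 0.90
= CMYK(0.00, 0.00, 0.90, 0.13)


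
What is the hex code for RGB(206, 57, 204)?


R = 206 → CE (hex)
G = 57 → 39 (hex)
B = 204 → CC (hex)
Hex = #CE39CC


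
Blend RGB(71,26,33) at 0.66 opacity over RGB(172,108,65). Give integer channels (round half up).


C = α×F + (1-α)×B, with 1-α = 0.34
R: 0.66×71 + 0.34×172 = 46.86 + 58.48 = 105.34 → 105
G: 0.66×26 + 0.34×108 = 17.16 + 36.72 = 53.88 → 54
B: 0.66×33 + 0.34×65 = 21.78 + 22.10 = 43.88 → 44
= RGB(105, 54, 44)


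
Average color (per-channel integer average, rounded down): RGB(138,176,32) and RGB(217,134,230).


Midpoint: each channel = ⌊(C₁+C₂)/2⌋
R: ⌊(138+217)/2⌋ = 177
G: ⌊(176+134)/2⌋ = 155
B: ⌊(32+230)/2⌋ = 131
= RGB(177, 155, 131)


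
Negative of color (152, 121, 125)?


Invert: (255-R, 255-G, 255-B)
R: 255-152 = 103
G: 255-121 = 134
B: 255-125 = 130
= RGB(103, 134, 130)


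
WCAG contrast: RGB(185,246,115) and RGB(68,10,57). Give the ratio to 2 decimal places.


Linearize each sRGB channel c=v/255: c/12.92 if c ≤ 0.04045 else ((c+0.055)/1.055)^2.4
L = 0.2126×R_lin + 0.7152×G_lin + 0.0722×B_lin
Color 1 (185,246,115):
  R=185: 185/255≈0.7255 > 0.04045 → ((0.7255+0.055)/1.055)^2.4 ≈ 0.48515
  G=246: 246/255≈0.9647 > 0.04045 → ((0.9647+0.055)/1.055)^2.4 ≈ 0.92158
  B=115: 115/255≈0.4510 > 0.04045 → ((0.4510+0.055)/1.055)^2.4 ≈ 0.17144
  L1 = 0.2126×0.48515 + 0.7152×0.92158 + 0.0722×0.17144 ≈ 0.77464
Color 2 (68,10,57):
  R=68: 68/255≈0.2667 > 0.04045 → ((0.2667+0.055)/1.055)^2.4 ≈ 0.05781
  G=10: 10/255≈0.0392 ≤ 0.04045 → 0.0392/12.92 ≈ 0.00304
  B=57: 57/255≈0.2235 > 0.04045 → ((0.2235+0.055)/1.055)^2.4 ≈ 0.04092
  L2 = 0.2126×0.05781 + 0.7152×0.00304 + 0.0722×0.04092 ≈ 0.01741
Lighter = 0.77464, Darker = 0.01741
Ratio = (L_lighter + 0.05) / (L_darker + 0.05)
Ratio = (0.77464 + 0.05) / (0.01741 + 0.05) = 0.82464 / 0.06741 ≈ 12.2324
Ratio ≈ 12.23:1


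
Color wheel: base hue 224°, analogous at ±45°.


Base hue: 224°
Left analog: (224 - 45) mod 360 = 179°
Right analog: (224 + 45) mod 360 = 269°
Analogous hues = 179° and 269°


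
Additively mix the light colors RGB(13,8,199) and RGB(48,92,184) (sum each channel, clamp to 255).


Additive: each channel = min(255, C₁+C₂)
R: 13+48 = 61 → 61
G: 8+92 = 100 → 100
B: 199+184 = 383 → 255
= RGB(61, 100, 255)


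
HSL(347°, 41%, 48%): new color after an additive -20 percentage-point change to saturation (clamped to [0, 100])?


Original S = 41%
Adjustment = -20 percentage points
New S = 41 + (-20) = 21
Clamp to [0, 100] → 21
= HSL(347°, 21%, 48%)


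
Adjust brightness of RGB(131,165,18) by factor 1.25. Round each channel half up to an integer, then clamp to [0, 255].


Multiply each channel by 1.25, round half up, clamp to [0, 255]
R: 131×1.25 = 163.75 → round → 164
G: 165×1.25 = 206.25 → round → 206
B: 18×1.25 = 22.5 → round → 23
= RGB(164, 206, 23)


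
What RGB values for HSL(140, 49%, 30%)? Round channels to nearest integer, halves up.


H=140°, S=0.49, L=0.30
C = (1-|2L-1|)×S = (1-|-0.40|)×0.49 = 0.294
H' = H/60 = 140/60 ≈ 2.3333; X = C×(1-|H' mod 2 - 1|) = 0.098
m = L - C/2 = 0.30 - 0.147 = 0.153
Sector ⌊H'⌋ = 2 → (R',G',B') = (0.0, 0.294, 0.098)
RGB = ((R'+m)×255, (G'+m)×255, (B'+m)×255) = (39.015, 113.985, 64.005)
Round half up → RGB(39, 114, 64)


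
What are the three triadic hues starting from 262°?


Triadic: equally spaced at 120° intervals
H1 = 262°
H2 = (262 + 120) mod 360 = 22°
H3 = (262 + 240) mod 360 = 142°
Triadic = 262°, 22°, 142°


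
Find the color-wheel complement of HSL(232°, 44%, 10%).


Complement = opposite side of color wheel = hue + 180°
H' = (232 + 180) mod 360 = 52°
S and L unchanged.
= HSL(52°, 44%, 10%)


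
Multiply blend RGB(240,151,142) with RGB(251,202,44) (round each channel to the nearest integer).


Multiply: C = A×B/255, rounded to nearest integer
R: 240×251/255 = 60240/255 ≈ 236.235 → 236
G: 151×202/255 = 30502/255 ≈ 119.616 → 120
B: 142×44/255 = 6248/255 ≈ 24.502 → 25
= RGB(236, 120, 25)


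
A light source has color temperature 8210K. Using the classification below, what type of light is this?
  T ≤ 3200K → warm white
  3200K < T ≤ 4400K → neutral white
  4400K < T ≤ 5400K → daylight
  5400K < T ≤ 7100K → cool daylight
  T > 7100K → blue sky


Temperature: 8210K
8210K > 7100K → blue sky
Classification: blue sky


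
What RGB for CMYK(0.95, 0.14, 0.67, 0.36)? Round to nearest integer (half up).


R = 255 × (1-C) × (1-K) = 255 × 0.05 × 0.64 = 8.16 → 8
G = 255 × (1-M) × (1-K) = 255 × 0.86 × 0.64 = 140.352 → 140
B = 255 × (1-Y) × (1-K) = 255 × 0.33 × 0.64 = 53.856 → 54
= RGB(8, 140, 54)


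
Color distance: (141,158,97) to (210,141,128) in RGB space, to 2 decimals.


d = √[(R₁-R₂)² + (G₁-G₂)² + (B₁-B₂)²]
d = √[(141-210)² + (158-141)² + (97-128)²]
d = √[4761 + 289 + 961]
d = √6011
d ≈ 77.53


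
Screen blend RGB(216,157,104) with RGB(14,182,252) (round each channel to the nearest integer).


Screen: C = 255 - (255-A)×(255-B)/255, rounded to nearest integer
R: 255 - (255-216)×(255-14)/255 = 255 - 9399/255 ≈ 255 - 36.859 = 218.141 → 218
G: 255 - (255-157)×(255-182)/255 = 255 - 7154/255 ≈ 255 - 28.055 = 226.945 → 227
B: 255 - (255-104)×(255-252)/255 = 255 - 453/255 ≈ 255 - 1.776 = 253.224 → 253
= RGB(218, 227, 253)


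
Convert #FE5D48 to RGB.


FE → 254 (R)
5D → 93 (G)
48 → 72 (B)
= RGB(254, 93, 72)


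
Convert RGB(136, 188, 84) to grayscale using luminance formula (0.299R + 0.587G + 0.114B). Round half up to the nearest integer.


Gray = 0.299×R + 0.587×G + 0.114×B
Gray = 0.299×136 + 0.587×188 + 0.114×84
Gray = 40.664 + 110.356 + 9.576
Gray = 160.596 → round half up → 161
Gray = 161


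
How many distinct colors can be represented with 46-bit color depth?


Colors = 2^bits = 2^46
= 70,368,744,177,664 colors


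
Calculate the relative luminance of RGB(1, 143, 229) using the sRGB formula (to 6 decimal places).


Linearize each channel (sRGB transfer function): c = v/255; c_lin = c/12.92 if c ≤ 0.04045, else ((c+0.055)/1.055)^2.4
  R: 1/255 ≈ 0.003922 ≤ 0.04045 → 0.003922/12.92 ≈ 0.000304
  G: 143/255 ≈ 0.560784 > 0.04045 → ((0.560784+0.055)/1.055)^2.4 ≈ 0.274677
  B: 229/255 ≈ 0.898039 > 0.04045 → ((0.898039+0.055)/1.055)^2.4 ≈ 0.783538
R_lin = 0.000304, G_lin = 0.274677, B_lin = 0.783538
L = 0.2126×R + 0.7152×G + 0.0722×B
L = 0.2126×0.000304 + 0.7152×0.274677 + 0.0722×0.783538
L ≈ 0.253085


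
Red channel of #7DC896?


Color: #7DC896
R = 7D = 125
G = C8 = 200
B = 96 = 150
Red = 125


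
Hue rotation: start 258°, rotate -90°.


New hue = (H + rotation) mod 360
New hue = (258 -90) mod 360
= 168 mod 360
= 168°


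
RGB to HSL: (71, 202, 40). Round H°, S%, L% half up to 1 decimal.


Normalize: R'=71/255≈0.2784, G'=202/255≈0.7922, B'=40/255≈0.1569
Max=202/255, Min=40/255, Δ=Max-Min=162/255
L = (Max+Min)/2 = (202+40)/510 = 242/510 = 0.47450… → L = 47.5%
L ≤ 0.5 → S = Δ/(Max+Min) = 162/(202+40) = 162/242 = 0.66942… → S = 66.9%
(the 1/255 factors cancel in S and H, so raw channel differences can be used)
Max is G' → H = 60 × ((B-R)/Δ + 2) = 60 × ((40-71)/162 + 2)
  -31/162 + 2 = -0.1913… + 2 = 1.8086…
  H = 60 × 1.8086… = 108.518…° → H = 108.5°
= HSL(108.5°, 66.9%, 47.5%)


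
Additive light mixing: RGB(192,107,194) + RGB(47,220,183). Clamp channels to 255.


Additive: each channel = min(255, C₁+C₂)
R: 192+47 = 239 → 239
G: 107+220 = 327 → 255
B: 194+183 = 377 → 255
= RGB(239, 255, 255)


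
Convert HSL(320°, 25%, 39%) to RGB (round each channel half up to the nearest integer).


H=320°, S=0.25, L=0.39
C = (1-|2L-1|)×S = (1-|-0.22|)×0.25 = 0.195
H' = H/60 = 320/60 ≈ 5.3333; X = C×(1-|H' mod 2 - 1|) = 0.13
m = L - C/2 = 0.39 - 0.0975 = 0.2925
Sector ⌊H'⌋ = 5 → (R',G',B') = (0.195, 0.0, 0.13)
RGB = ((R'+m)×255, (G'+m)×255, (B'+m)×255) = (124.3125, 74.5875, 107.7375)
Round half up → RGB(124, 75, 108)


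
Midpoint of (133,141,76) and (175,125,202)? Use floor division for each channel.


Midpoint: each channel = ⌊(C₁+C₂)/2⌋
R: ⌊(133+175)/2⌋ = 154
G: ⌊(141+125)/2⌋ = 133
B: ⌊(76+202)/2⌋ = 139
= RGB(154, 133, 139)


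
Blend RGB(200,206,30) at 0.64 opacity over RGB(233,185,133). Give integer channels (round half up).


C = α×F + (1-α)×B, with 1-α = 0.36
R: 0.64×200 + 0.36×233 = 128.00 + 83.88 = 211.88 → 212
G: 0.64×206 + 0.36×185 = 131.84 + 66.60 = 198.44 → 198
B: 0.64×30 + 0.36×133 = 19.20 + 47.88 = 67.08 → 67
= RGB(212, 198, 67)


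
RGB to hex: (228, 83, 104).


R = 228 → E4 (hex)
G = 83 → 53 (hex)
B = 104 → 68 (hex)
Hex = #E45368


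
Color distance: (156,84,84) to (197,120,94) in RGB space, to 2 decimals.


d = √[(R₁-R₂)² + (G₁-G₂)² + (B₁-B₂)²]
d = √[(156-197)² + (84-120)² + (84-94)²]
d = √[1681 + 1296 + 100]
d = √3077
d ≈ 55.47


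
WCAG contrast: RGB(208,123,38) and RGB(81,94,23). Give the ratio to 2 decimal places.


Linearize each sRGB channel c=v/255: c/12.92 if c ≤ 0.04045 else ((c+0.055)/1.055)^2.4
L = 0.2126×R_lin + 0.7152×G_lin + 0.0722×B_lin
Color 1 (208,123,38):
  R=208: 208/255≈0.8157 > 0.04045 → ((0.8157+0.055)/1.055)^2.4 ≈ 0.63076
  G=123: 123/255≈0.4824 > 0.04045 → ((0.4824+0.055)/1.055)^2.4 ≈ 0.19807
  B=38: 38/255≈0.1490 > 0.04045 → ((0.1490+0.055)/1.055)^2.4 ≈ 0.01938
  L1 = 0.2126×0.63076 + 0.7152×0.19807 + 0.0722×0.01938 ≈ 0.27716
Color 2 (81,94,23):
  R=81: 81/255≈0.3176 > 0.04045 → ((0.3176+0.055)/1.055)^2.4 ≈ 0.08228
  G=94: 94/255≈0.3686 > 0.04045 → ((0.3686+0.055)/1.055)^2.4 ≈ 0.11193
  B=23: 23/255≈0.0902 > 0.04045 → ((0.0902+0.055)/1.055)^2.4 ≈ 0.00857
  L2 = 0.2126×0.08228 + 0.7152×0.11193 + 0.0722×0.00857 ≈ 0.09817
Lighter = 0.27716, Darker = 0.09817
Ratio = (L_lighter + 0.05) / (L_darker + 0.05)
Ratio = (0.27716 + 0.05) / (0.09817 + 0.05) = 0.32716 / 0.14817 ≈ 2.2080
Ratio ≈ 2.21:1
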